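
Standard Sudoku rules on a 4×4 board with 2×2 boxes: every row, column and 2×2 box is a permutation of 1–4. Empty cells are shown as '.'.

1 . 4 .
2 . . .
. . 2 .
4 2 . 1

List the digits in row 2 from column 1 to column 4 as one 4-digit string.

row 1, column 2 = 3 (sole candidate).
row 1, column 4 = 2 (sole candidate).
row 2, column 2 = 4: row 2 has {2}; col 2 has {2,3}; box has {1,2,3} → only 4 remains.
row 2, column 4 = 3: row 2 has {2,4}; col 4 has {1,2}; box has {2,4} → only 3 remains.
row 3, column 1 = 3 (sole candidate).
row 3, column 2 = 1 (sole candidate).
row 3, column 4 = 4 (sole candidate).
row 4, column 3 = 3 (sole candidate).
row 2, column 3 = 1: row 2 has {2,3,4}; col 3 has {2,3,4}; box has {2,3,4} → only 1 remains.

2413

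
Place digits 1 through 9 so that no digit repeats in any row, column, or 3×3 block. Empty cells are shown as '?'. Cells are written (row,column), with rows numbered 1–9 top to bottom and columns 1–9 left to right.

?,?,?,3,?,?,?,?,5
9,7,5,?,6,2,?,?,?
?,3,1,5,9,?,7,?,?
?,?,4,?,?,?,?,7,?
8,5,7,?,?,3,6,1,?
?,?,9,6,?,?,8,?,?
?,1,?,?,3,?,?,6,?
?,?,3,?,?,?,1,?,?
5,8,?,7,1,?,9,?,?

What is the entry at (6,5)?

5

(6,2) = 2: row 6 has {6,8,9}; col 2 has {1,3,5,7,8}; box has {4,5,7,8,9} → only 2 remains.
(7,3) = 2: row 7 has {1,3,6}; col 3 has {1,3,4,5,7,9}; box has {1,3,5,8} → only 2 remains.
(9,3) = 6: row 9 has {1,5,7,8,9}; col 3 has {1,2,3,4,5,7,9}; box has {1,2,3,5,8} → only 6 remains.
(9,6) = 4: row 9 has {1,5,6,7,8,9}; col 6 has {2,3}; box has {1,3,7} → only 4 remains.
(1,3) = 8: row 1 has {3,5}; col 3 has {1,2,3,4,5,6,7,9}; box has {1,3,5,7,9} → only 8 remains.
(3,6) = 8: row 3 has {1,3,5,7,9}; col 6 has {2,3,4}; box has {2,3,5,6,9} → only 8 remains.
(4,2) = 6: row 4 has {4,7}; col 2 has {1,2,3,5,7,8}; box has {2,4,5,7,8,9} → only 6 remains.
(1,2) = 4: row 1 has {3,5,8}; col 2 has {1,2,3,5,6,7,8}; box has {1,3,5,7,8,9} → only 4 remains.
(1,5) = 7: row 1 has {3,4,5,8}; col 5 has {1,3,6,9}; box has {2,3,5,6,8,9} → only 7 remains.
(1,6) = 1: row 1 has {3,4,5,7,8}; col 6 has {2,3,4,8}; box has {2,3,5,6,7,8,9} → only 1 remains.
(1,7) = 2: row 1 has {1,3,4,5,7,8}; col 7 has {1,6,7,8,9}; box has {5,7} → only 2 remains.
(1,8) = 9: row 1 has {1,2,3,4,5,7,8}; col 8 has {1,6,7}; box has {2,5,7} → only 9 remains.
(2,4) = 4: row 2 has {2,5,6,7,9}; col 4 has {3,5,6,7}; box has {1,2,3,5,6,7,8,9} → only 4 remains.
(2,7) = 3: row 2 has {2,4,5,6,7,9}; col 7 has {1,2,6,7,8,9}; box has {2,5,7,9} → only 3 remains.
(2,8) = 8: row 2 has {2,3,4,5,6,7,9}; col 8 has {1,6,7,9}; box has {2,3,5,7,9} → only 8 remains.
(2,9) = 1: row 2 has {2,3,4,5,6,7,8,9}; col 9 has {5}; box has {2,3,5,7,8,9} → only 1 remains.
(3,8) = 4: row 3 has {1,3,5,7,8,9}; col 8 has {1,6,7,8,9}; box has {1,2,3,5,7,8,9} → only 4 remains.
(3,9) = 6: row 3 has {1,3,4,5,7,8,9}; col 9 has {1,5}; box has {1,2,3,4,5,7,8,9} → only 6 remains.
(4,7) = 5: row 4 has {4,6,7}; col 7 has {1,2,3,6,7,8,9}; box has {1,6,7,8} → only 5 remains.
(6,8) = 3: row 6 has {2,6,8,9}; col 8 has {1,4,6,7,8,9}; box has {1,5,6,7,8} → only 3 remains.
(6,9) = 4: row 6 has {2,3,6,8,9}; col 9 has {1,5,6}; box has {1,3,5,6,7,8} → only 4 remains.
(7,7) = 4: row 7 has {1,2,3,6}; col 7 has {1,2,3,5,6,7,8,9}; box has {1,6,9} → only 4 remains.
(8,2) = 9: row 8 has {1,3}; col 2 has {1,2,3,4,5,6,7,8}; box has {1,2,3,5,6,8} → only 9 remains.
(9,8) = 2: row 9 has {1,4,5,6,7,8,9}; col 8 has {1,3,4,6,7,8,9}; box has {1,4,6,9} → only 2 remains.
(9,9) = 3: row 9 has {1,2,4,5,6,7,8,9}; col 9 has {1,4,5,6}; box has {1,2,4,6,9} → only 3 remains.
(1,1) = 6: row 1 has {1,2,3,4,5,7,8,9}; col 1 has {5,8,9}; box has {1,3,4,5,7,8,9} → only 6 remains.
(3,1) = 2: row 3 has {1,3,4,5,6,7,8,9}; col 1 has {5,6,8,9}; box has {1,3,4,5,6,7,8,9} → only 2 remains.
(4,6) = 9: row 4 has {4,5,6,7}; col 6 has {1,2,3,4,8}; box has {3,6} → only 9 remains.
(4,9) = 2: row 4 has {4,5,6,7,9}; col 9 has {1,3,4,5,6}; box has {1,3,4,5,6,7,8} → only 2 remains.
(5,4) = 2: row 5 has {1,3,5,6,7,8}; col 4 has {3,4,5,6,7}; box has {3,6,9} → only 2 remains.
(5,5) = 4: row 5 has {1,2,3,5,6,7,8}; col 5 has {1,3,6,7,9}; box has {2,3,6,9} → only 4 remains.
(5,9) = 9: row 5 has {1,2,3,4,5,6,7,8}; col 9 has {1,2,3,4,5,6}; box has {1,2,3,4,5,6,7,8} → only 9 remains.
(6,1) = 1: row 6 has {2,3,4,6,8,9}; col 1 has {2,5,6,8,9}; box has {2,4,5,6,7,8,9} → only 1 remains.
(6,5) = 5: row 6 has {1,2,3,4,6,8,9}; col 5 has {1,3,4,6,7,9}; box has {2,3,4,6,9} → only 5 remains.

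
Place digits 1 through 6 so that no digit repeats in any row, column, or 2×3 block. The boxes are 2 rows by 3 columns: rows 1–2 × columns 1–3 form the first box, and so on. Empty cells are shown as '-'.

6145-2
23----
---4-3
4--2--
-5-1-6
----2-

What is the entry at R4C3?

R1C5 = 3 (sole candidate).
R2C3 = 5 (sole candidate).
R2C4 = 6 (sole candidate).
R4C2 = 6 (sole candidate).
R5C1 = 3 (sole candidate).
R5C3 = 2 (sole candidate).
R5C5 = 4 (sole candidate).
R6C1 = 1 (sole candidate).
R6C2 = 4 (sole candidate).
R6C3 = 6 (sole candidate).
R6C4 = 3 (sole candidate).
R6C6 = 5 (sole candidate).
R2C5 = 1 (sole candidate).
R2C6 = 4 (sole candidate).
R3C1 = 5 (sole candidate).
R3C2 = 2 (sole candidate).
R3C3 = 1 (sole candidate).
R3C5 = 6 (sole candidate).
R4C3 = 3: row 4 has {2,4,6}; col 3 has {1,2,4,5,6}; box has {1,2,4,5,6} → only 3 remains.

3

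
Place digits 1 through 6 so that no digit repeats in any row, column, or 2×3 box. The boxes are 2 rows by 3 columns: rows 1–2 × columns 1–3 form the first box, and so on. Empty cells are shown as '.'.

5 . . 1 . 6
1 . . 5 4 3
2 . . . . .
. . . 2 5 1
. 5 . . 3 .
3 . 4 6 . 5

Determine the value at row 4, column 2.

3

row 1, column 5 = 2 (sole candidate).
row 3, column 5 = 6 (sole candidate).
row 3, column 6 = 4 (sole candidate).
row 5, column 1 = 6 (sole candidate).
row 5, column 4 = 4 (sole candidate).
row 5, column 6 = 2 (sole candidate).
row 6, column 5 = 1 (sole candidate).
row 1, column 3 = 3 (sole candidate).
row 3, column 4 = 3 (sole candidate).
row 4, column 1 = 4 (sole candidate).
row 4, column 3 = 6 (sole candidate).
row 5, column 3 = 1 (sole candidate).
row 6, column 2 = 2 (sole candidate).
row 1, column 2 = 4 (sole candidate).
row 2, column 2 = 6 (sole candidate).
row 2, column 3 = 2 (sole candidate).
row 3, column 2 = 1 (sole candidate).
row 3, column 3 = 5 (sole candidate).
row 4, column 2 = 3: row 4 has {1,2,4,5,6}; col 2 has {1,2,4,5,6}; box has {1,2,4,5,6} → only 3 remains.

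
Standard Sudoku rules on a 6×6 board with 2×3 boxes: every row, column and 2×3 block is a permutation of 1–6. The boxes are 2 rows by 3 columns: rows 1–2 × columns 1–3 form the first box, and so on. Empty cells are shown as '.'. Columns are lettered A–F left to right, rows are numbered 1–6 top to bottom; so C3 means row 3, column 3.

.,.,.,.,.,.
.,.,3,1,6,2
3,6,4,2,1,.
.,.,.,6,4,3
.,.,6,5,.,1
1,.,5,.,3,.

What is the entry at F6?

6

E1 = 5: row 1 has {}; col 5 has {1,3,4,6}; box has {1,2,6} → only 5 remains.
F1 = 4: row 1 has {5}; col 6 has {1,2,3}; box has {1,2,5,6} → only 4 remains.
F3 = 5: row 3 has {1,2,3,4,6}; col 6 has {1,2,3,4}; box has {1,2,3,4,6} → only 5 remains.
E5 = 2: row 5 has {1,5,6}; col 5 has {1,3,4,5,6}; box has {1,3,5} → only 2 remains.
D6 = 4: row 6 has {1,3,5}; col 4 has {1,2,5,6}; box has {1,2,3,5} → only 4 remains.
F6 = 6: row 6 has {1,3,4,5}; col 6 has {1,2,3,4,5}; box has {1,2,3,4,5} → only 6 remains.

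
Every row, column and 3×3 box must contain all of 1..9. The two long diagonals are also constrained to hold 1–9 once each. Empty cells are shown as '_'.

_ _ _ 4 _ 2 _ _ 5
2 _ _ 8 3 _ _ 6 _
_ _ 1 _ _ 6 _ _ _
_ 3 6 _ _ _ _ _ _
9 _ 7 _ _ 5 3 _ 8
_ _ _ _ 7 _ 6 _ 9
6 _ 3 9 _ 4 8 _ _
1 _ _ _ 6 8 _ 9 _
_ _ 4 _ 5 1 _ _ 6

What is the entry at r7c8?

5

r3c5 = 9: row 3 has {1,6}; col 5 has {3,5,6,7}; box has {2,3,4,6,8} → only 9 remains.
r4c4 = 2: row 4 has {3,6}; col 4 has {4,8,9}; box has {5,7}; main diagonal has {1,6,8,9} → only 2 remains.
r4c6 = 9: row 4 has {2,3,6}; col 6 has {1,2,4,5,6,8}; box has {2,5,7}; anti-diagonal has {3,5,6} → only 9 remains.
r5c5 = 4: row 5 has {3,5,7,8,9}; col 5 has {3,5,6,7,9}; box has {2,5,7,9}; main diagonal has {1,2,6,8,9}; anti-diagonal has {3,5,6,9} → only 4 remains.
r6c4 = 1: row 6 has {6,7,9}; col 4 has {2,4,8,9}; box has {2,4,5,7,9}; anti-diagonal has {3,4,5,6,9} → only 1 remains.
r6c6 = 3: row 6 has {1,6,7,9}; col 6 has {1,2,4,5,6,8,9}; box has {1,2,4,5,7,9}; main diagonal has {1,2,4,6,8,9} → only 3 remains.
r7c5 = 2: row 7 has {3,4,6,8,9}; col 5 has {3,4,5,6,7,9}; box has {1,4,5,6,8,9} → only 2 remains.
r1c1 = 7: row 1 has {2,4,5}; col 1 has {1,2,6,9}; box has {1,2}; main diagonal has {1,2,3,4,6,8,9} → only 7 remains.
r1c5 = 1: row 1 has {2,4,5,7}; col 5 has {2,3,4,5,6,7,9}; box has {2,3,4,6,8,9} → only 1 remains.
r1c7 = 9: row 1 has {1,2,4,5,7}; col 7 has {3,6,8}; box has {5,6} → only 9 remains.
r2c2 = 5: row 2 has {2,3,6,8}; col 2 has {3}; box has {1,2,7}; main diagonal has {1,2,3,4,6,7,8,9} → only 5 remains.
r2c3 = 9: row 2 has {2,3,5,6,8}; col 3 has {1,3,4,6,7}; box has {1,2,5,7} → only 9 remains.
r2c6 = 7: row 2 has {2,3,5,6,8,9}; col 6 has {1,2,3,4,5,6,8,9}; box has {1,2,3,4,6,8,9} → only 7 remains.
r3c4 = 5: row 3 has {1,6,9}; col 4 has {1,2,4,8,9}; box has {1,2,3,4,6,7,8,9} → only 5 remains.
r4c5 = 8: row 4 has {2,3,6,9}; col 5 has {1,2,3,4,5,6,7,9}; box has {1,2,3,4,5,7,9} → only 8 remains.
r5c4 = 6: row 5 has {3,4,5,7,8,9}; col 4 has {1,2,4,5,8,9}; box has {1,2,3,4,5,7,8,9} → only 6 remains.
r7c2 = 7: row 7 has {2,3,4,6,8,9}; col 2 has {3,5}; box has {1,3,4,6} → only 7 remains.
r7c9 = 1: row 7 has {2,3,4,6,7,8,9}; col 9 has {5,6,8,9}; box has {6,8,9} → only 1 remains.
r8c2 = 2: row 8 has {1,6,8,9}; col 2 has {3,5,7}; box has {1,3,4,6,7}; anti-diagonal has {1,3,4,5,6,9} → only 2 remains.
r8c3 = 5: row 8 has {1,2,6,8,9}; col 3 has {1,3,4,6,7,9}; box has {1,2,3,4,6,7} → only 5 remains.
r9c1 = 8: row 9 has {1,4,5,6}; col 1 has {1,2,6,7,9}; box has {1,2,3,4,5,6,7}; anti-diagonal has {1,2,3,4,5,6,9} → only 8 remains.
r9c2 = 9: row 9 has {1,4,5,6,8}; col 2 has {2,3,5,7}; box has {1,2,3,4,5,6,7,8} → only 9 remains.
r1c3 = 8: row 1 has {1,2,4,5,7,9}; col 3 has {1,3,4,5,6,7,9}; box has {1,2,5,7,9} → only 8 remains.
r1c8 = 3: row 1 has {1,2,4,5,7,8,9}; col 8 has {6,9}; box has {5,6,9} → only 3 remains.
r2c9 = 4: row 2 has {2,3,5,6,7,8,9}; col 9 has {1,5,6,8,9}; box has {3,5,6,9} → only 4 remains.
r3c2 = 4: row 3 has {1,5,6,9}; col 2 has {2,3,5,7,9}; box has {1,2,5,7,8,9} → only 4 remains.
r3c7 = 7: row 3 has {1,4,5,6,9}; col 7 has {3,6,8,9}; box has {3,4,5,6,9}; anti-diagonal has {1,2,3,4,5,6,8,9} → only 7 remains.
r3c9 = 2: row 3 has {1,4,5,6,7,9}; col 9 has {1,4,5,6,8,9}; box has {3,4,5,6,7,9} → only 2 remains.
r4c9 = 7: row 4 has {2,3,6,8,9}; col 9 has {1,2,4,5,6,8,9}; box has {3,6,8,9} → only 7 remains.
r5c2 = 1: row 5 has {3,4,5,6,7,8,9}; col 2 has {2,3,4,5,7,9}; box has {3,6,7,9} → only 1 remains.
r5c8 = 2: row 5 has {1,3,4,5,6,7,8,9}; col 8 has {3,6,9}; box has {3,6,7,8,9} → only 2 remains.
r6c2 = 8: row 6 has {1,3,6,7,9}; col 2 has {1,2,3,4,5,7,9}; box has {1,3,6,7,9} → only 8 remains.
r6c3 = 2: row 6 has {1,3,6,7,8,9}; col 3 has {1,3,4,5,6,7,8,9}; box has {1,3,6,7,8,9} → only 2 remains.
r7c8 = 5: row 7 has {1,2,3,4,6,7,8,9}; col 8 has {2,3,6,9}; box has {1,6,8,9} → only 5 remains.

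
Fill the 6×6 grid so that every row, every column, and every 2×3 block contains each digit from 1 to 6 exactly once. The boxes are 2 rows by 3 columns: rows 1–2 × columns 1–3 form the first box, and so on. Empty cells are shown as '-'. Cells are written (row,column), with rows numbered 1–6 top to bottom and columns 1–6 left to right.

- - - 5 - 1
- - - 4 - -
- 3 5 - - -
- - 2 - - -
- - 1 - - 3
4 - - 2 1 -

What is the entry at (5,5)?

4

(5,4) = 6: row 5 has {1,3}; col 4 has {2,4,5}; box has {1,2,3} → only 6 remains.
(6,6) = 5: row 6 has {1,2,4}; col 6 has {1,3}; box has {1,2,3,6} → only 5 remains.
(3,4) = 1: row 3 has {3,5}; col 4 has {2,4,5,6}; box has {} → only 1 remains.
(4,4) = 3: row 4 has {2}; col 4 has {1,2,4,5,6}; box has {1} → only 3 remains.
(5,5) = 4: row 5 has {1,3,6}; col 5 has {1}; box has {1,2,3,5,6} → only 4 remains.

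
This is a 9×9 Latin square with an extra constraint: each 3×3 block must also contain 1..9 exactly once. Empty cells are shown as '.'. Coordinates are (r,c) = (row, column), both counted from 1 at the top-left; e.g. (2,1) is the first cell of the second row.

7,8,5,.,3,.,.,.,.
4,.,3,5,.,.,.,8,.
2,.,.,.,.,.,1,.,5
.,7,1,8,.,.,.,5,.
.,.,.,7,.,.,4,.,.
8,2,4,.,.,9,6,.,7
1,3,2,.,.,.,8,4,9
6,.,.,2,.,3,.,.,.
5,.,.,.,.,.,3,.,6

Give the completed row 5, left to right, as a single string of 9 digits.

(2,9) = 2: row 2 has {3,4,5,8}; col 9 has {5,6,7,9}; box has {1,5,8} → only 2 remains.
(4,9) = 3: row 4 has {1,5,7,8}; col 9 has {2,5,6,7,9}; box has {4,5,6,7} → only 3 remains.
(6,8) = 1: row 6 has {2,4,6,7,8,9}; col 8 has {4,5,8}; box has {3,4,5,6,7} → only 1 remains.
(7,4) = 6: row 7 has {1,2,3,4,8,9}; col 4 has {2,5,7,8}; box has {2,3} → only 6 remains.
(8,8) = 7: row 8 has {2,3,6}; col 8 has {1,4,5,8}; box has {3,4,6,8,9} → only 7 remains.
(8,9) = 1: row 8 has {2,3,6,7}; col 9 has {2,3,5,6,7,9}; box has {3,4,6,7,8,9} → only 1 remains.
(9,8) = 2: row 9 has {3,5,6}; col 8 has {1,4,5,7,8}; box has {1,3,4,6,7,8,9} → only 2 remains.
(1,7) = 9: row 1 has {3,5,7,8}; col 7 has {1,3,4,6,8}; box has {1,2,5,8} → only 9 remains.
(1,8) = 6: row 1 has {3,5,7,8,9}; col 8 has {1,2,4,5,7,8}; box has {1,2,5,8,9} → only 6 remains.
(1,9) = 4: row 1 has {3,5,6,7,8,9}; col 9 has {1,2,3,5,6,7,9}; box has {1,2,5,6,8,9} → only 4 remains.
(2,7) = 7: row 2 has {2,3,4,5,8}; col 7 has {1,3,4,6,8,9}; box has {1,2,4,5,6,8,9} → only 7 remains.
(3,8) = 3: row 3 has {1,2,5}; col 8 has {1,2,4,5,6,7,8}; box has {1,2,4,5,6,7,8,9} → only 3 remains.
(4,1) = 9: row 4 has {1,3,5,7,8}; col 1 has {1,2,4,5,6,7,8}; box has {1,2,4,7,8} → only 9 remains.
(4,7) = 2: row 4 has {1,3,5,7,8,9}; col 7 has {1,3,4,6,7,8,9}; box has {1,3,4,5,6,7} → only 2 remains.
(5,1) = 3: row 5 has {4,7}; col 1 has {1,2,4,5,6,7,8,9}; box has {1,2,4,7,8,9} → only 3 remains.
(5,3) = 6: row 5 has {3,4,7}; col 3 has {1,2,3,4,5}; box has {1,2,3,4,7,8,9} → only 6 remains.
(5,8) = 9: row 5 has {3,4,6,7}; col 8 has {1,2,3,4,5,6,7,8}; box has {1,2,3,4,5,6,7} → only 9 remains.
(5,9) = 8: row 5 has {3,4,6,7,9}; col 9 has {1,2,3,4,5,6,7,9}; box has {1,2,3,4,5,6,7,9} → only 8 remains.
(6,4) = 3: row 6 has {1,2,4,6,7,8,9}; col 4 has {2,5,6,7,8}; box has {7,8,9} → only 3 remains.
(6,5) = 5: row 6 has {1,2,3,4,6,7,8,9}; col 5 has {3}; box has {3,7,8,9} → only 5 remains.
(7,5) = 7: row 7 has {1,2,3,4,6,8,9}; col 5 has {3,5}; box has {2,3,6} → only 7 remains.
(7,6) = 5: row 7 has {1,2,3,4,6,7,8,9}; col 6 has {3,9}; box has {2,3,6,7} → only 5 remains.
(8,7) = 5: row 8 has {1,2,3,6,7}; col 7 has {1,2,3,4,6,7,8,9}; box has {1,2,3,4,6,7,8,9} → only 5 remains.
(1,4) = 1: row 1 has {3,4,5,6,7,8,9}; col 4 has {2,3,5,6,7,8}; box has {3,5} → only 1 remains.
(1,6) = 2: row 1 has {1,3,4,5,6,7,8,9}; col 6 has {3,5,9}; box has {1,3,5} → only 2 remains.
(2,6) = 6: row 2 has {2,3,4,5,7,8}; col 6 has {2,3,5,9}; box has {1,2,3,5} → only 6 remains.
(3,3) = 9: row 3 has {1,2,3,5}; col 3 has {1,2,3,4,5,6}; box has {2,3,4,5,7,8} → only 9 remains.
(3,4) = 4: row 3 has {1,2,3,5,9}; col 4 has {1,2,3,5,6,7,8}; box has {1,2,3,5,6} → only 4 remains.
(3,5) = 8: row 3 has {1,2,3,4,5,9}; col 5 has {3,5,7}; box has {1,2,3,4,5,6} → only 8 remains.
(3,6) = 7: row 3 has {1,2,3,4,5,8,9}; col 6 has {2,3,5,6,9}; box has {1,2,3,4,5,6,8} → only 7 remains.
(4,6) = 4: row 4 has {1,2,3,5,7,8,9}; col 6 has {2,3,5,6,7,9}; box has {3,5,7,8,9} → only 4 remains.
(5,2) = 5: row 5 has {3,4,6,7,8,9}; col 2 has {2,3,7,8}; box has {1,2,3,4,6,7,8,9} → only 5 remains.
(5,6) = 1: row 5 has {3,4,5,6,7,8,9}; col 6 has {2,3,4,5,6,7,9}; box has {3,4,5,7,8,9} → only 1 remains.
(8,3) = 8: row 8 has {1,2,3,5,6,7}; col 3 has {1,2,3,4,5,6,9}; box has {1,2,3,5,6} → only 8 remains.
(9,3) = 7: row 9 has {2,3,5,6}; col 3 has {1,2,3,4,5,6,8,9}; box has {1,2,3,5,6,8} → only 7 remains.
(9,4) = 9: row 9 has {2,3,5,6,7}; col 4 has {1,2,3,4,5,6,7,8}; box has {2,3,5,6,7} → only 9 remains.
(9,6) = 8: row 9 has {2,3,5,6,7,9}; col 6 has {1,2,3,4,5,6,7,9}; box has {2,3,5,6,7,9} → only 8 remains.
(2,2) = 1: row 2 has {2,3,4,5,6,7,8}; col 2 has {2,3,5,7,8}; box has {2,3,4,5,7,8,9} → only 1 remains.
(2,5) = 9: row 2 has {1,2,3,4,5,6,7,8}; col 5 has {3,5,7,8}; box has {1,2,3,4,5,6,7,8} → only 9 remains.
(3,2) = 6: row 3 has {1,2,3,4,5,7,8,9}; col 2 has {1,2,3,5,7,8}; box has {1,2,3,4,5,7,8,9} → only 6 remains.
(4,5) = 6: row 4 has {1,2,3,4,5,7,8,9}; col 5 has {3,5,7,8,9}; box has {1,3,4,5,7,8,9} → only 6 remains.
(5,5) = 2: row 5 has {1,3,4,5,6,7,8,9}; col 5 has {3,5,6,7,8,9}; box has {1,3,4,5,6,7,8,9} → only 2 remains.

356721498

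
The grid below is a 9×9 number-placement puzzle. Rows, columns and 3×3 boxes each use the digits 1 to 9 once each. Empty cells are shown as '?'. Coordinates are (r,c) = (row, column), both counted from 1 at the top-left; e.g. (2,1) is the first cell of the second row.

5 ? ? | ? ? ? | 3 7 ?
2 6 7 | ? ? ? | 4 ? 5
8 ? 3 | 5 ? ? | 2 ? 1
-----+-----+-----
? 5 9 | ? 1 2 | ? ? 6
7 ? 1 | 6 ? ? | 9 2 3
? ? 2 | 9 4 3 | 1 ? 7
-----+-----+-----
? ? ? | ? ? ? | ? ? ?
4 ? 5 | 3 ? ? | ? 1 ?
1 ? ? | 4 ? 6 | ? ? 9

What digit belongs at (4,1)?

3

(1,3) = 4: row 1 has {3,5,7}; col 3 has {1,2,3,5,7,9}; box has {2,3,5,6,7,8} → only 4 remains.
(1,9) = 8: row 1 has {3,4,5,7}; col 9 has {1,3,5,6,7,9}; box has {1,2,3,4,5,7} → only 8 remains.
(2,8) = 9: row 2 has {2,4,5,6,7}; col 8 has {1,2,7}; box has {1,2,3,4,5,7,8} → only 9 remains.
(3,2) = 9: row 3 has {1,2,3,5,8}; col 2 has {5,6}; box has {2,3,4,5,6,7,8} → only 9 remains.
(3,8) = 6: row 3 has {1,2,3,5,8,9}; col 8 has {1,2,7,9}; box has {1,2,3,4,5,7,8,9} → only 6 remains.
(4,1) = 3: row 4 has {1,2,5,6,9}; col 1 has {1,2,4,5,7,8}; box has {1,2,5,7,9} → only 3 remains.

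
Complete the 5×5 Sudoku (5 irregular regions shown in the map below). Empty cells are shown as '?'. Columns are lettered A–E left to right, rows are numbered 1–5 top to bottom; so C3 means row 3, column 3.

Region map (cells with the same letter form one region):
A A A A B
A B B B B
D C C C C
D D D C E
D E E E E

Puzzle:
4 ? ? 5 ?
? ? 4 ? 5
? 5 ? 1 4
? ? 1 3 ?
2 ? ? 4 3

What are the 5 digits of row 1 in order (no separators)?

42351

D2 = 2 (sole candidate).
A3 = 3 (sole candidate).
C3 = 2 (sole candidate).
A4 = 5 (sole candidate).
B4 = 4 (sole candidate).
E4 = 2 (sole candidate).
B5 = 1 (sole candidate).
C5 = 5 (sole candidate).
C1 = 3: row 1 has {4,5}; col 3 has {1,2,4,5}; region has {4,5} → only 3 remains.
E1 = 1: row 1 has {3,4,5}; col 5 has {2,3,4,5}; region has {2,4,5} → only 1 remains.
A2 = 1 (sole candidate).
B2 = 3 (sole candidate).
B1 = 2: row 1 has {1,3,4,5}; col 2 has {1,3,4,5}; region has {1,3,4,5} → only 2 remains.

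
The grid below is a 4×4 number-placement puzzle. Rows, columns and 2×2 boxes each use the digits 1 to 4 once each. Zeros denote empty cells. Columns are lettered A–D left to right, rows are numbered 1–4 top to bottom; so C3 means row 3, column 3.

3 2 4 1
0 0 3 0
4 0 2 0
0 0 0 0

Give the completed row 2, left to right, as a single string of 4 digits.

A2 = 1: row 2 has {3}; col 1 has {3,4}; box has {2,3} → only 1 remains.
B2 = 4: row 2 has {1,3}; col 2 has {2}; box has {1,2,3} → only 4 remains.
D2 = 2: row 2 has {1,3,4}; col 4 has {1}; box has {1,3,4} → only 2 remains.

1432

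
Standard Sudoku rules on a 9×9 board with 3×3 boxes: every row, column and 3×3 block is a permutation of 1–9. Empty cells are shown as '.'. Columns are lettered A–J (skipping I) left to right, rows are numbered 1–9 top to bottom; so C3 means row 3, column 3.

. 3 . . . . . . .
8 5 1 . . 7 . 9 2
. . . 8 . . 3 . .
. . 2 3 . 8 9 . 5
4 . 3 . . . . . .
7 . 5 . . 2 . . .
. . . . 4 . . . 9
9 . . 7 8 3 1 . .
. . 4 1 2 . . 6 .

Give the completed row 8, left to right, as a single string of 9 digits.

926783154

C8 = 6: row 8 has {1,3,7,8,9}; col 3 has {1,2,3,4,5}; box has {4,9} → only 6 remains.
J8 = 4: row 8 has {1,3,6,7,8,9}; col 9 has {2,5,9}; box has {1,6,9} → only 4 remains.
B8 = 2: row 8 has {1,3,4,6,7,8,9}; col 2 has {3,5}; box has {4,6,9} → only 2 remains.
H8 = 5: row 8 has {1,2,3,4,6,7,8,9}; col 8 has {6,9}; box has {1,4,6,9} → only 5 remains.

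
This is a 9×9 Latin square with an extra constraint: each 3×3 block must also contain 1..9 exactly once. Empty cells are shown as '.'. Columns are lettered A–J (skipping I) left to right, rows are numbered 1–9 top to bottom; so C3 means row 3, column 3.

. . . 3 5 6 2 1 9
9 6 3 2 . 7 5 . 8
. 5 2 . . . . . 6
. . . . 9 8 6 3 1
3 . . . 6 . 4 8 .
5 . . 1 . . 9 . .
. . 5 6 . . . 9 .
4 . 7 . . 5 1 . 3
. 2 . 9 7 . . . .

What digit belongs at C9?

H2 = 4: row 2 has {2,3,5,6,7,8,9}; col 8 has {1,3,8,9}; box has {1,2,5,6,8,9} → only 4 remains.
H3 = 7: row 3 has {2,5,6}; col 8 has {1,3,4,8,9}; box has {1,2,4,5,6,8,9} → only 7 remains.
C4 = 4: row 4 has {1,3,6,8,9}; col 3 has {2,3,5,7}; box has {3,5} → only 4 remains.
F5 = 2: row 5 has {3,4,6,8}; col 6 has {5,6,7,8}; box has {1,6,8,9} → only 2 remains.
H6 = 2: row 6 has {1,5,9}; col 8 has {1,3,4,7,8,9}; box has {1,3,4,6,8,9} → only 2 remains.
J6 = 7: row 6 has {1,2,5,9}; col 9 has {1,3,6,8,9}; box has {1,2,3,4,6,8,9} → only 7 remains.
D8 = 8: row 8 has {1,3,4,5,7}; col 4 has {1,2,3,6,9}; box has {5,6,7,9} → only 8 remains.
E8 = 2: row 8 has {1,3,4,5,7,8}; col 5 has {5,6,7,9}; box has {5,6,7,8,9} → only 2 remains.
H8 = 6: row 8 has {1,2,3,4,5,7,8}; col 8 has {1,2,3,4,7,8,9}; box has {1,3,9} → only 6 remains.
G9 = 8: row 9 has {2,7,9}; col 7 has {1,2,4,5,6,9}; box has {1,3,6,9} → only 8 remains.
H9 = 5: row 9 has {2,7,8,9}; col 8 has {1,2,3,4,6,7,8,9}; box has {1,3,6,8,9} → only 5 remains.
J9 = 4: row 9 has {2,5,7,8,9}; col 9 has {1,3,6,7,8,9}; box has {1,3,5,6,8,9} → only 4 remains.
C1 = 8: row 1 has {1,2,3,5,6,9}; col 3 has {2,3,4,5,7}; box has {2,3,5,6,9} → only 8 remains.
E2 = 1: row 2 has {2,3,4,5,6,7,8,9}; col 5 has {2,5,6,7,9}; box has {2,3,5,6,7} → only 1 remains.
A3 = 1: row 3 has {2,5,6,7}; col 1 has {3,4,5,9}; box has {2,3,5,6,8,9} → only 1 remains.
D3 = 4: row 3 has {1,2,5,6,7}; col 4 has {1,2,3,6,8,9}; box has {1,2,3,5,6,7} → only 4 remains.
E3 = 8: row 3 has {1,2,4,5,6,7}; col 5 has {1,2,5,6,7,9}; box has {1,2,3,4,5,6,7} → only 8 remains.
F3 = 9: row 3 has {1,2,4,5,6,7,8}; col 6 has {2,5,6,7,8}; box has {1,2,3,4,5,6,7,8} → only 9 remains.
G3 = 3: row 3 has {1,2,4,5,6,7,8,9}; col 7 has {1,2,4,5,6,8,9}; box has {1,2,4,5,6,7,8,9} → only 3 remains.
B4 = 7: row 4 has {1,3,4,6,8,9}; col 2 has {2,5,6}; box has {3,4,5} → only 7 remains.
D4 = 5: row 4 has {1,3,4,6,7,8,9}; col 4 has {1,2,3,4,6,8,9}; box has {1,2,6,8,9} → only 5 remains.
D5 = 7: row 5 has {2,3,4,6,8}; col 4 has {1,2,3,4,5,6,8,9}; box has {1,2,5,6,8,9} → only 7 remains.
J5 = 5: row 5 has {2,3,4,6,7,8}; col 9 has {1,3,4,6,7,8,9}; box has {1,2,3,4,6,7,8,9} → only 5 remains.
B6 = 8: row 6 has {1,2,5,7,9}; col 2 has {2,5,6,7}; box has {3,4,5,7} → only 8 remains.
C6 = 6: row 6 has {1,2,5,7,8,9}; col 3 has {2,3,4,5,7,8}; box has {3,4,5,7,8} → only 6 remains.
A7 = 8: row 7 has {5,6,9}; col 1 has {1,3,4,5,9}; box has {2,4,5,7} → only 8 remains.
G7 = 7: row 7 has {5,6,8,9}; col 7 has {1,2,3,4,5,6,8,9}; box has {1,3,4,5,6,8,9} → only 7 remains.
J7 = 2: row 7 has {5,6,7,8,9}; col 9 has {1,3,4,5,6,7,8,9}; box has {1,3,4,5,6,7,8,9} → only 2 remains.
B8 = 9: row 8 has {1,2,3,4,5,6,7,8}; col 2 has {2,5,6,7,8}; box has {2,4,5,7,8} → only 9 remains.
A9 = 6: row 9 has {2,4,5,7,8,9}; col 1 has {1,3,4,5,8,9}; box has {2,4,5,7,8,9} → only 6 remains.
C9 = 1: row 9 has {2,4,5,6,7,8,9}; col 3 has {2,3,4,5,6,7,8}; box has {2,4,5,6,7,8,9} → only 1 remains.

1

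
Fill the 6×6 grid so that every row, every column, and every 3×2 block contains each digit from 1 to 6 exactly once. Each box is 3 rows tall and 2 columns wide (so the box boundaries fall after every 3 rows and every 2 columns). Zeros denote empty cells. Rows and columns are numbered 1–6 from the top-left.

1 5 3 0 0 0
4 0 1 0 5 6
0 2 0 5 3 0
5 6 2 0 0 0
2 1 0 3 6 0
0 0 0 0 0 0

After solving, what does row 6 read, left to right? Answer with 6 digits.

346125

R2C2 = 3 (sole candidate).
R2C4 = 2 (sole candidate).
R3C1 = 6 (sole candidate).
R3C3 = 4 (sole candidate).
R3C6 = 1 (sole candidate).
R5C3 = 5 (sole candidate).
R5C6 = 4 (sole candidate).
R6C1 = 3: row 6 has {}; col 1 has {1,2,4,5,6}; box has {1,2,5,6} → only 3 remains.
R6C2 = 4: row 6 has {3}; col 2 has {1,2,3,5,6}; box has {1,2,3,5,6} → only 4 remains.
R6C3 = 6: row 6 has {3,4}; col 3 has {1,2,3,4,5}; box has {2,3,5} → only 6 remains.
R6C4 = 1: row 6 has {3,4,6}; col 4 has {2,3,5}; box has {2,3,5,6} → only 1 remains.
R6C5 = 2: row 6 has {1,3,4,6}; col 5 has {3,5,6}; box has {4,6} → only 2 remains.
R6C6 = 5: row 6 has {1,2,3,4,6}; col 6 has {1,4,6}; box has {2,4,6} → only 5 remains.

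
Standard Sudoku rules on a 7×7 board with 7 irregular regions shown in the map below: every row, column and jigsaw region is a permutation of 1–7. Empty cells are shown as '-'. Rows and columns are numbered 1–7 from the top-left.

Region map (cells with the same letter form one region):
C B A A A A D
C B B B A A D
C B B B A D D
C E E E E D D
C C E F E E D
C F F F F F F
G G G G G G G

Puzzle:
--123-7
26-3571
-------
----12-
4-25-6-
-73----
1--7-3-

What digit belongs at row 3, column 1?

3

row 1, column 6 = 4 (sole candidate).
row 2, column 3 = 4 (sole candidate).
row 3, column 4 = 1 (sole candidate).
row 3, column 5 = 6 (sole candidate).
row 3, column 6 = 5 (sole candidate).
row 4, column 4 = 4 (sole candidate).
row 5, column 5 = 7 (sole candidate).
row 5, column 7 = 3 (sole candidate).
row 6, column 4 = 6 (sole candidate).
row 6, column 6 = 1 (sole candidate).
row 1, column 2 = 5 (sole candidate).
row 3, column 2 = 2 (sole candidate).
row 3, column 3 = 7 (sole candidate).
row 3, column 7 = 4 (sole candidate).
row 4, column 2 = 3 (sole candidate).
row 4, column 3 = 5 (sole candidate).
row 4, column 7 = 6 (sole candidate).
row 5, column 2 = 1 (sole candidate).
row 6, column 1 = 5 (sole candidate).
row 6, column 7 = 2 (sole candidate).
row 7, column 2 = 4 (sole candidate).
row 7, column 3 = 6 (sole candidate).
row 7, column 5 = 2 (sole candidate).
row 7, column 7 = 5 (sole candidate).
row 1, column 1 = 6 (sole candidate).
row 3, column 1 = 3: row 3 has {1,2,4,5,6,7}; col 1 has {1,2,4,5,6}; region has {1,2,4,5,6} → only 3 remains.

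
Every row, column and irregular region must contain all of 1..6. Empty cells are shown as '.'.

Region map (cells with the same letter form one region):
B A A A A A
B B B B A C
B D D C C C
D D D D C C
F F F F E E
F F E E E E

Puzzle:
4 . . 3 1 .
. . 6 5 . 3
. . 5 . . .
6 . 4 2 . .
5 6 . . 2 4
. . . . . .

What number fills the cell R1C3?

R1C3 = 2: row 1 has {1,3,4}; col 3 has {4,5,6}; region has {1,3} → only 2 remains.

2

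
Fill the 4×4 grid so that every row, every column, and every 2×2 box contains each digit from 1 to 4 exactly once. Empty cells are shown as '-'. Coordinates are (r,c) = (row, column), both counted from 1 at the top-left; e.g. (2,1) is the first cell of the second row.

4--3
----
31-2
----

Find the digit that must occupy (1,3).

1

(1,2) = 2: row 1 has {3,4}; col 2 has {1}; box has {4} → only 2 remains.
(1,3) = 1: row 1 has {2,3,4}; col 3 has {}; box has {3} → only 1 remains.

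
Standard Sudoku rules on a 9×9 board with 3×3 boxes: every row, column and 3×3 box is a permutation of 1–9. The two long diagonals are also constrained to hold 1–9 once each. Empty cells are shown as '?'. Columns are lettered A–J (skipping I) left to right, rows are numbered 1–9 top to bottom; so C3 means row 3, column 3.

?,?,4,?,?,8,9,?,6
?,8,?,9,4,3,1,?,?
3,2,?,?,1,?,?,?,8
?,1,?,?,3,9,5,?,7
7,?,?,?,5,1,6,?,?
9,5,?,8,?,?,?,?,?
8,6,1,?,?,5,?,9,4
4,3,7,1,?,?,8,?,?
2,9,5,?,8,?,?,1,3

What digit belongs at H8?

A1 = 1 (sole candidate).
B1 = 7 (sole candidate).
E1 = 2 (sole candidate).
C2 = 6 (sole candidate).
H2 = 7 (sole candidate).
C3 = 9 (sole candidate).
G3 = 4 (sole candidate).
H3 = 5 (sole candidate).
A4 = 6 (sole candidate).
B5 = 4 (sole candidate).
D5 = 2 (sole candidate).
J5 = 9 (sole candidate).
E7 = 7 (sole candidate).
G7 = 2 (sole candidate).
H8 = 6: row 8 has {1,3,4,7,8}; col 8 has {1,5,7,9}; box has {1,2,3,4,8,9}; main diagonal has {1,2,3,5,8,9} → only 6 remains.

6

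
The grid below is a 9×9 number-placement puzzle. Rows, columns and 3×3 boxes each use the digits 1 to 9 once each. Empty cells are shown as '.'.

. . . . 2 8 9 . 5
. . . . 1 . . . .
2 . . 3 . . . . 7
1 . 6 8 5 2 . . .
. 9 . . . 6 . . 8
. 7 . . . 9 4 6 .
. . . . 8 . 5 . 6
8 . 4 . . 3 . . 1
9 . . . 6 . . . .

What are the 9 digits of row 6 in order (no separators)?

row 6, column 4 = 1: row 6 has {4,6,7,9}; col 4 has {3,8}; box has {2,5,6,8,9} → only 1 remains.
row 6, column 5 = 3: row 6 has {1,4,6,7,9}; col 5 has {1,2,5,6,8}; box has {1,2,5,6,8,9} → only 3 remains.
row 6, column 9 = 2: row 6 has {1,3,4,6,7,9}; col 9 has {1,5,6,7,8}; box has {4,6,8} → only 2 remains.
row 6, column 1 = 5: row 6 has {1,2,3,4,6,7,9}; col 1 has {1,2,8,9}; box has {1,6,7,9} → only 5 remains.
row 6, column 3 = 8: row 6 has {1,2,3,4,5,6,7,9}; col 3 has {4,6}; box has {1,5,6,7,9} → only 8 remains.

578139462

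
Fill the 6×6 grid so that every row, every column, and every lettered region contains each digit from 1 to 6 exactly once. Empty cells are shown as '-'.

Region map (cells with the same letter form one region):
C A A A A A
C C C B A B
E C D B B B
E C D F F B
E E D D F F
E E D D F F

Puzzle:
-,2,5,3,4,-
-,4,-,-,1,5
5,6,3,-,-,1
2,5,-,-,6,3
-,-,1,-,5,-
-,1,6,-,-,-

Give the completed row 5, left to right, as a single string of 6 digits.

r1c1 = 1: row 1 has {2,3,4,5}; col 1 has {2,5}; region has {4,5,6} → only 1 remains.
r1c6 = 6: row 1 has {1,2,3,4,5}; col 6 has {1,3,5}; region has {1,2,3,4,5} → only 6 remains.
r2c1 = 3: row 2 has {1,4,5}; col 1 has {1,2,5}; region has {1,4,5,6} → only 3 remains.
r2c3 = 2: row 2 has {1,3,4,5}; col 3 has {1,3,5,6}; region has {1,3,4,5,6} → only 2 remains.
r2c4 = 6: row 2 has {1,2,3,4,5}; col 4 has {3}; region has {1,3,5} → only 6 remains.
r3c5 = 2: row 3 has {1,3,5,6}; col 5 has {1,4,5,6}; region has {1,3,5,6} → only 2 remains.
r4c3 = 4: row 4 has {2,3,5,6}; col 3 has {1,2,3,5,6}; region has {1,3,6} → only 4 remains.
r4c4 = 1: row 4 has {2,3,4,5,6}; col 4 has {3,6}; region has {5,6} → only 1 remains.
r5c2 = 3: row 5 has {1,5}; col 2 has {1,2,4,5,6}; region has {1,2,5} → only 3 remains.
r5c4 = 2: row 5 has {1,3,5}; col 4 has {1,3,6}; region has {1,3,4,6} → only 2 remains.
r5c6 = 4: row 5 has {1,2,3,5}; col 6 has {1,3,5,6}; region has {1,5,6} → only 4 remains.
r6c1 = 4: row 6 has {1,6}; col 1 has {1,2,3,5}; region has {1,2,3,5} → only 4 remains.
r6c4 = 5: row 6 has {1,4,6}; col 4 has {1,2,3,6}; region has {1,2,3,4,6} → only 5 remains.
r6c5 = 3: row 6 has {1,4,5,6}; col 5 has {1,2,4,5,6}; region has {1,4,5,6} → only 3 remains.
r6c6 = 2: row 6 has {1,3,4,5,6}; col 6 has {1,3,4,5,6}; region has {1,3,4,5,6} → only 2 remains.
r3c4 = 4: row 3 has {1,2,3,5,6}; col 4 has {1,2,3,5,6}; region has {1,2,3,5,6} → only 4 remains.
r5c1 = 6: row 5 has {1,2,3,4,5}; col 1 has {1,2,3,4,5}; region has {1,2,3,4,5} → only 6 remains.

631254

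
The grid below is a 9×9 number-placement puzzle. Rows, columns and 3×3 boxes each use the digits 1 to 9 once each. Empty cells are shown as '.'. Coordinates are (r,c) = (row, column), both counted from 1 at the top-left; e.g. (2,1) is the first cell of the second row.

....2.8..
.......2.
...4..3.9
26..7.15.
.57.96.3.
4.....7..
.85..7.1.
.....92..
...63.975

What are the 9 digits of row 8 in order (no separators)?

(3,8) = 6: row 3 has {3,4,9}; col 8 has {1,2,3,5,7}; box has {2,3,8,9} → only 6 remains.
(5,7) = 4: row 5 has {3,5,6,7,9}; col 7 has {1,2,3,7,8,9}; box has {1,3,5,7} → only 4 remains.
(7,4) = 2: row 7 has {1,5,7,8}; col 4 has {4,6}; box has {3,6,7,9} → only 2 remains.
(7,5) = 4: row 7 has {1,2,5,7,8}; col 5 has {2,3,7,9}; box has {2,3,6,7,9} → only 4 remains.
(7,7) = 6: row 7 has {1,2,4,5,7,8}; col 7 has {1,2,3,4,7,8,9}; box has {1,2,5,7,9} → only 6 remains.
(7,9) = 3: row 7 has {1,2,4,5,6,7,8}; col 9 has {5,9}; box has {1,2,5,6,7,9} → only 3 remains.
(9,1) = 1: row 9 has {3,5,6,7,9}; col 1 has {2,4}; box has {5,8} → only 1 remains.
(9,6) = 8: row 9 has {1,3,5,6,7,9}; col 6 has {6,7,9}; box has {2,3,4,6,7,9} → only 8 remains.
(1,8) = 4: row 1 has {2,8}; col 8 has {1,2,3,5,6,7}; box has {2,3,6,8,9} → only 4 remains.
(2,7) = 5: row 2 has {2}; col 7 has {1,2,3,4,6,7,8,9}; box has {2,3,4,6,8,9} → only 5 remains.
(4,9) = 8: row 4 has {1,2,5,6,7}; col 9 has {3,5,9}; box has {1,3,4,5,7} → only 8 remains.
(5,1) = 8: row 5 has {3,4,5,6,7,9}; col 1 has {1,2,4}; box has {2,4,5,6,7} → only 8 remains.
(5,4) = 1: row 5 has {3,4,5,6,7,8,9}; col 4 has {2,4,6}; box has {6,7,9} → only 1 remains.
(5,9) = 2: row 5 has {1,3,4,5,6,7,8,9}; col 9 has {3,5,8,9}; box has {1,3,4,5,7,8} → only 2 remains.
(6,8) = 9: row 6 has {4,7}; col 8 has {1,2,3,4,5,6,7}; box has {1,2,3,4,5,7,8} → only 9 remains.
(6,9) = 6: row 6 has {4,7,9}; col 9 has {2,3,5,8,9}; box has {1,2,3,4,5,7,8,9} → only 6 remains.
(7,1) = 9: row 7 has {1,2,3,4,5,6,7,8}; col 1 has {1,2,4,8}; box has {1,5,8} → only 9 remains.
(8,4) = 5: row 8 has {2,9}; col 4 has {1,2,4,6}; box has {2,3,4,6,7,8,9} → only 5 remains.
(8,5) = 1: row 8 has {2,5,9}; col 5 has {2,3,4,7,9}; box has {2,3,4,5,6,7,8,9} → only 1 remains.
(8,8) = 8: row 8 has {1,2,5,9}; col 8 has {1,2,3,4,5,6,7,9}; box has {1,2,3,5,6,7,9} → only 8 remains.
(8,9) = 4: row 8 has {1,2,5,8,9}; col 9 has {2,3,5,6,8,9}; box has {1,2,3,5,6,7,8,9} → only 4 remains.
(4,4) = 3: row 4 has {1,2,5,6,7,8}; col 4 has {1,2,4,5,6}; box has {1,6,7,9} → only 3 remains.
(4,6) = 4: row 4 has {1,2,3,5,6,7,8}; col 6 has {6,7,8,9}; box has {1,3,6,7,9} → only 4 remains.
(6,4) = 8: row 6 has {4,6,7,9}; col 4 has {1,2,3,4,5,6}; box has {1,3,4,6,7,9} → only 8 remains.
(6,5) = 5: row 6 has {4,6,7,8,9}; col 5 has {1,2,3,4,7,9}; box has {1,3,4,6,7,8,9} → only 5 remains.
(6,6) = 2: row 6 has {4,5,6,7,8,9}; col 6 has {4,6,7,8,9}; box has {1,3,4,5,6,7,8,9} → only 2 remains.
(3,5) = 8: row 3 has {3,4,6,9}; col 5 has {1,2,3,4,5,7,9}; box has {2,4} → only 8 remains.
(4,3) = 9: row 4 has {1,2,3,4,5,6,7,8}; col 3 has {5,7}; box has {2,4,5,6,7,8} → only 9 remains.
(2,5) = 6: row 2 has {2,5}; col 5 has {1,2,3,4,5,7,8,9}; box has {2,4,8} → only 6 remains.
(2,3) = 8: in row 2, 8 can only go here (every other open cell in that row sees an 8).
(2,2) = 4: in row 2, 4 can only go here (every other open cell in that row sees a 4).
(9,2) = 2: row 9 has {1,3,5,6,7,8,9}; col 2 has {4,5,6,8}; box has {1,5,8,9} → only 2 remains.
(9,3) = 4: row 9 has {1,2,3,5,6,7,8,9}; col 3 has {5,7,8,9}; box has {1,2,5,8,9} → only 4 remains.
(2,4) = 9: in row 2, 9 can only go here (every other open cell in that row sees a 9).
(1,4) = 7: row 1 has {2,4,8}; col 4 has {1,2,3,4,5,6,8,9}; box has {2,4,6,8,9} → only 7 remains.
(1,9) = 1: row 1 has {2,4,7,8}; col 9 has {2,3,4,5,6,8,9}; box has {2,3,4,5,6,8,9} → only 1 remains.
(2,9) = 7: row 2 has {2,4,5,6,8,9}; col 9 has {1,2,3,4,5,6,8,9}; box has {1,2,3,4,5,6,8,9} → only 7 remains.
(2,1) = 3: row 2 has {2,4,5,6,7,8,9}; col 1 has {1,2,4,8,9}; box has {4,8} → only 3 remains.
(2,6) = 1: row 2 has {2,3,4,5,6,7,8,9}; col 6 has {2,4,6,7,8,9}; box has {2,4,6,7,8,9} → only 1 remains.
(3,6) = 5: row 3 has {3,4,6,8,9}; col 6 has {1,2,4,6,7,8,9}; box has {1,2,4,6,7,8,9} → only 5 remains.
(1,2) = 9: row 1 has {1,2,4,7,8}; col 2 has {2,4,5,6,8}; box has {3,4,8} → only 9 remains.
(1,3) = 6: row 1 has {1,2,4,7,8,9}; col 3 has {4,5,7,8,9}; box has {3,4,8,9} → only 6 remains.
(1,6) = 3: row 1 has {1,2,4,6,7,8,9}; col 6 has {1,2,4,5,6,7,8,9}; box has {1,2,4,5,6,7,8,9} → only 3 remains.
(3,1) = 7: row 3 has {3,4,5,6,8,9}; col 1 has {1,2,3,4,8,9}; box has {3,4,6,8,9} → only 7 remains.
(3,2) = 1: row 3 has {3,4,5,6,7,8,9}; col 2 has {2,4,5,6,8,9}; box has {3,4,6,7,8,9} → only 1 remains.
(3,3) = 2: row 3 has {1,3,4,5,6,7,8,9}; col 3 has {4,5,6,7,8,9}; box has {1,3,4,6,7,8,9} → only 2 remains.
(6,2) = 3: row 6 has {2,4,5,6,7,8,9}; col 2 has {1,2,4,5,6,8,9}; box has {2,4,5,6,7,8,9} → only 3 remains.
(6,3) = 1: row 6 has {2,3,4,5,6,7,8,9}; col 3 has {2,4,5,6,7,8,9}; box has {2,3,4,5,6,7,8,9} → only 1 remains.
(8,1) = 6: row 8 has {1,2,4,5,8,9}; col 1 has {1,2,3,4,7,8,9}; box has {1,2,4,5,8,9} → only 6 remains.
(8,2) = 7: row 8 has {1,2,4,5,6,8,9}; col 2 has {1,2,3,4,5,6,8,9}; box has {1,2,4,5,6,8,9} → only 7 remains.
(8,3) = 3: row 8 has {1,2,4,5,6,7,8,9}; col 3 has {1,2,4,5,6,7,8,9}; box has {1,2,4,5,6,7,8,9} → only 3 remains.

673519284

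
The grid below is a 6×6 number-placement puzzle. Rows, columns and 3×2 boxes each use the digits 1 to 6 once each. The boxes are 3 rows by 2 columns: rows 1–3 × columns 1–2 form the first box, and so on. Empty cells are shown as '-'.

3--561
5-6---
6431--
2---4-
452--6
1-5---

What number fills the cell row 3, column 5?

row 1, column 2 = 2: row 1 has {1,3,5,6}; col 2 has {4,5}; box has {3,4,5,6} → only 2 remains.
row 1, column 3 = 4: row 1 has {1,2,3,5,6}; col 3 has {2,3,5,6}; box has {1,3,5,6} → only 4 remains.
row 2, column 2 = 1: row 2 has {5,6}; col 2 has {2,4,5}; box has {2,3,4,5,6} → only 1 remains.
row 2, column 4 = 2: row 2 has {1,5,6}; col 4 has {1,5}; box has {1,3,4,5,6} → only 2 remains.
row 2, column 5 = 3: row 2 has {1,2,5,6}; col 5 has {4,6}; box has {1,6} → only 3 remains.
row 2, column 6 = 4: row 2 has {1,2,3,5,6}; col 6 has {1,6}; box has {1,3,6} → only 4 remains.
row 4, column 3 = 1: row 4 has {2,4}; col 3 has {2,3,4,5,6}; box has {2,5} → only 1 remains.
row 5, column 4 = 3: row 5 has {2,4,5,6}; col 4 has {1,2,5}; box has {1,2,5} → only 3 remains.
row 5, column 5 = 1: row 5 has {2,3,4,5,6}; col 5 has {3,4,6}; box has {4,6} → only 1 remains.
row 6, column 5 = 2: row 6 has {1,5}; col 5 has {1,3,4,6}; box has {1,4,6} → only 2 remains.
row 6, column 6 = 3: row 6 has {1,2,5}; col 6 has {1,4,6}; box has {1,2,4,6} → only 3 remains.
row 3, column 5 = 5: row 3 has {1,3,4,6}; col 5 has {1,2,3,4,6}; box has {1,3,4,6} → only 5 remains.

5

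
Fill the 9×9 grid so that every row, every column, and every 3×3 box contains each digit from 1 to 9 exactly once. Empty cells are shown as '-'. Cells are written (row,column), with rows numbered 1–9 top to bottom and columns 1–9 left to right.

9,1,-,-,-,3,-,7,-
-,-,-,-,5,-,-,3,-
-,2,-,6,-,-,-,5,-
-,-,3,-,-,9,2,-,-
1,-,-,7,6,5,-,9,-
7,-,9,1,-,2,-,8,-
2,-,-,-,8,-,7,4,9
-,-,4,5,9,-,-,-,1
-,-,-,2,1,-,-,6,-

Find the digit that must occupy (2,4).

(4,5) = 4: row 4 has {2,3,9}; col 5 has {1,5,6,8,9}; box has {1,2,5,6,7,9} → only 4 remains.
(4,8) = 1: row 4 has {2,3,4,9}; col 8 has {3,4,5,6,7,8,9}; box has {2,8,9} → only 1 remains.
(6,5) = 3: row 6 has {1,2,7,8,9}; col 5 has {1,4,5,6,8,9}; box has {1,2,4,5,6,7,9} → only 3 remains.
(7,4) = 3: row 7 has {2,4,7,8,9}; col 4 has {1,2,5,6,7}; box has {1,2,5,8,9} → only 3 remains.
(7,6) = 6: row 7 has {2,3,4,7,8,9}; col 6 has {2,3,5,9}; box has {1,2,3,5,8,9} → only 6 remains.
(8,6) = 7: row 8 has {1,4,5,9}; col 6 has {2,3,5,6,9}; box has {1,2,3,5,6,8,9} → only 7 remains.
(8,8) = 2: row 8 has {1,4,5,7,9}; col 8 has {1,3,4,5,6,7,8,9}; box has {1,4,6,7,9} → only 2 remains.
(9,6) = 4: row 9 has {1,2,6}; col 6 has {2,3,5,6,7,9}; box has {1,2,3,5,6,7,8,9} → only 4 remains.
(1,5) = 2: row 1 has {1,3,7,9}; col 5 has {1,3,4,5,6,8,9}; box has {3,5,6} → only 2 remains.
(3,5) = 7: row 3 has {2,5,6}; col 5 has {1,2,3,4,5,6,8,9}; box has {2,3,5,6} → only 7 remains.
(4,4) = 8: row 4 has {1,2,3,4,9}; col 4 has {1,2,3,5,6,7}; box has {1,2,3,4,5,6,7,9} → only 8 remains.
(7,2) = 5: row 7 has {2,3,4,6,7,8,9}; col 2 has {1,2}; box has {2,4} → only 5 remains.
(7,3) = 1: row 7 has {2,3,4,5,6,7,8,9}; col 3 has {3,4,9}; box has {2,4,5} → only 1 remains.
(1,4) = 4: row 1 has {1,2,3,7,9}; col 4 has {1,2,3,5,6,7,8}; box has {2,3,5,6,7} → only 4 remains.
(2,4) = 9: row 2 has {3,5}; col 4 has {1,2,3,4,5,6,7,8}; box has {2,3,4,5,6,7} → only 9 remains.

9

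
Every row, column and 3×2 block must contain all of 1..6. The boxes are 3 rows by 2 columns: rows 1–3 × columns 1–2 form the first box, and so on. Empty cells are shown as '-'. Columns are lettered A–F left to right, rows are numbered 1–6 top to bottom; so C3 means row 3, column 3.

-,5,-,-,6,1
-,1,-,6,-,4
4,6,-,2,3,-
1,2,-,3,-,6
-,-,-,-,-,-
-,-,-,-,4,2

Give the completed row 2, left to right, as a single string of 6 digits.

D1 = 4 (sole candidate).
F3 = 5 (sole candidate).
E4 = 5 (sole candidate).
E5 = 1 (sole candidate).
F5 = 3 (sole candidate).
B6 = 3 (sole candidate).
C1 = 3 (sole candidate).
C2 = 5: row 2 has {1,4,6}; col 3 has {3}; box has {2,3,4,6} → only 5 remains.
E2 = 2: row 2 has {1,4,5,6}; col 5 has {1,3,4,5,6}; box has {1,3,4,5,6} → only 2 remains.
C3 = 1 (sole candidate).
C4 = 4 (sole candidate).
B5 = 4 (sole candidate).
D5 = 5 (sole candidate).
C6 = 6 (sole candidate).
D6 = 1 (sole candidate).
A1 = 2 (sole candidate).
A2 = 3: row 2 has {1,2,4,5,6}; col 1 has {1,2,4}; box has {1,2,4,5,6} → only 3 remains.

315624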